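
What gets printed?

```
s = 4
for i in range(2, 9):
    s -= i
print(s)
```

-31

i=2: s = 4-2 = 2
i=3: s = 2-3 = -1
i=4: s = (-1)-4 = -5
i=5: s = (-5)-5 = -10
i=6: s = (-10)-6 = -16
i=7: s = (-16)-7 = -23
i=8: s = (-23)-8 = -31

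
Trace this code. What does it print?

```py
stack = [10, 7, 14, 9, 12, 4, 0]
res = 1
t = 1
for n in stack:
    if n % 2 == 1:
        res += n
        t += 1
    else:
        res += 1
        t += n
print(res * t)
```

946

n=10: not odd, res = 1+1 = 2; t=11
n=7: odd, res = 2+7 = 9; t=12
n=14: not odd, res = 9+1 = 10; t=26
n=9: odd, res = 10+9 = 19; t=27
n=12: not odd, res = 19+1 = 20; t=39
n=4: not odd, res = 20+1 = 21; t=43
n=0: not odd, res = 21+1 = 22; t=43
res*t = 22*43 = 946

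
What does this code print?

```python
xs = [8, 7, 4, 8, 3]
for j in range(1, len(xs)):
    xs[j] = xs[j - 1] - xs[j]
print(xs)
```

[8, 1, -3, -11, -14]

j=1: xs[1] = 8-7 = 1 → [8, 1, 4, 8, 3]
j=2: xs[2] = 1-4 = -3 → [8, 1, -3, 8, 3]
j=3: xs[3] = (-3)-8 = -11 → [8, 1, -3, -11, 3]
j=4: xs[4] = (-11)-3 = -14 → [8, 1, -3, -11, -14]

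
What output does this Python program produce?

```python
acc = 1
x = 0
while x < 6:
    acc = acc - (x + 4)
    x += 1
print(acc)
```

-38

x=0: acc = 1-4 = -3
x=1: acc = (-3)-5 = -8
x=2: acc = (-8)-6 = -14
x=3: acc = (-14)-7 = -21
x=4: acc = (-21)-8 = -29
x=5: acc = (-29)-9 = -38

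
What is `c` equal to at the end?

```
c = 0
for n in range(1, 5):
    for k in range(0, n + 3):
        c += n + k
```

n=1,k=0: c = 0+1 = 1
n=1,k=1: c = 1+2 = 3
n=1,k=2: c = 3+3 = 6
n=1,k=3: c = 6+4 = 10
n=2,k=0: c = 10+2 = 12
n=2,k=1: c = 12+3 = 15
n=2,k=2: c = 15+4 = 19
n=2,k=3: c = 19+5 = 24
n=2,k=4: c = 24+6 = 30
n=3,k=0: c = 30+3 = 33
n=3,k=1: c = 33+4 = 37
n=3,k=2: c = 37+5 = 42
n=3,k=3: c = 42+6 = 48
n=3,k=4: c = 48+7 = 55
n=3,k=5: c = 55+8 = 63
n=4,k=0: c = 63+4 = 67
n=4,k=1: c = 67+5 = 72
n=4,k=2: c = 72+6 = 78
n=4,k=3: c = 78+7 = 85
n=4,k=4: c = 85+8 = 93
n=4,k=5: c = 93+9 = 102
n=4,k=6: c = 102+10 = 112

112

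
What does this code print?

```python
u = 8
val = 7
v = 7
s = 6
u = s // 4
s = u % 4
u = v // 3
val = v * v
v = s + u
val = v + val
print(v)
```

u = 6//4 = 1
s = 1%4 = 1
u = 7//3 = 2
val = 7*7 = 49
v = 1+2 = 3
val = 3+49 = 52

3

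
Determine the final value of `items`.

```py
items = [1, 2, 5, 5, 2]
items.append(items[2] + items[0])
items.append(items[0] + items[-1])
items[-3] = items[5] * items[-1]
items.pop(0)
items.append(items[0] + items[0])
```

[2, 5, 5, 42, 6, 7, 4]

append items[2]+items[0] = 5+1 = 6 → [1, 2, 5, 5, 2, 6]
append items[0]+items[-1] = 1+6 = 7 → [1, 2, 5, 5, 2, 6, 7]
items[-3] = items[5]*items[-1] = 6*7 = 42 → [1, 2, 5, 5, 42, 6, 7]
pop(0) removes 1 → [2, 5, 5, 42, 6, 7]
append items[0]+items[0] = 2+2 = 4 → [2, 5, 5, 42, 6, 7, 4]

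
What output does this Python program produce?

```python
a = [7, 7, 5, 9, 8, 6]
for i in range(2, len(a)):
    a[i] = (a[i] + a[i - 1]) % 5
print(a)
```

[7, 7, 2, 1, 4, 0]

i=2: a[2] = (5+7)%5 = 2 → [7, 7, 2, 9, 8, 6]
i=3: a[3] = (9+2)%5 = 1 → [7, 7, 2, 1, 8, 6]
i=4: a[4] = (8+1)%5 = 4 → [7, 7, 2, 1, 4, 6]
i=5: a[5] = (6+4)%5 = 0 → [7, 7, 2, 1, 4, 0]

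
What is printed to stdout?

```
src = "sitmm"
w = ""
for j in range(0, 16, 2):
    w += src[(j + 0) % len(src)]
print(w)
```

j=0: add src[0]='s' → 's'
j=2: add src[2]='t' → 'st'
j=4: add src[4]='m' → 'stm'
j=6: add src[1]='i' → 'stmi'
j=8: add src[3]='m' → 'stmim'
j=10: add src[0]='s' → 'stmims'
j=12: add src[2]='t' → 'stmimst'
j=14: add src[4]='m' → 'stmimstm'

stmimstm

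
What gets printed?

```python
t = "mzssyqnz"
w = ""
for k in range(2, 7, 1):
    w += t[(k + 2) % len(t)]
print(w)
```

yqnzm

k=2: add t[4]='y' → 'y'
k=3: add t[5]='q' → 'yq'
k=4: add t[6]='n' → 'yqn'
k=5: add t[7]='z' → 'yqnz'
k=6: add t[0]='m' → 'yqnzm'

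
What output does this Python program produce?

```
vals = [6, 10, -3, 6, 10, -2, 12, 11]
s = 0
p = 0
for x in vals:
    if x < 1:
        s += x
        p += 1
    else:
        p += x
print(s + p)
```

52

x=6: not <1; p=6
x=10: not <1; p=16
x=-3: <1, s = 0+(-3) = -3; p=17
x=6: not <1; p=23
x=10: not <1; p=33
x=-2: <1, s = (-3)+(-2) = -5; p=34
x=12: not <1; p=46
x=11: not <1; p=57
s+p = (-5)+57 = 52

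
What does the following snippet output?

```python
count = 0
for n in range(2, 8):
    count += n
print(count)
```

27

n=2: count = 0+2 = 2
n=3: count = 2+3 = 5
n=4: count = 5+4 = 9
n=5: count = 9+5 = 14
n=6: count = 14+6 = 20
n=7: count = 20+7 = 27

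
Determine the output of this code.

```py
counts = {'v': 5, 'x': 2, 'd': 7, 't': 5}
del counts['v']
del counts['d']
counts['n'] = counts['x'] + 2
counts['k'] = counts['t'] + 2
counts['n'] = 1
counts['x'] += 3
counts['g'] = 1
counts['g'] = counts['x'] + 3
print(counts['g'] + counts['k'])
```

15

del 'v' → {'x': 2, 'd': 7, 't': 5}
del 'd' → {'x': 2, 't': 5}
counts['n'] = counts['x']+2 = 4 → {'x': 2, 't': 5, 'n': 4}
counts['k'] = counts['t']+2 = 7 → {'x': 2, 't': 5, 'n': 4, 'k': 7}
counts['n'] = 1 → {'x': 2, 't': 5, 'n': 1, 'k': 7}
counts['x'] = 2+3 = 5 → {'x': 5, 't': 5, 'n': 1, 'k': 7}
counts['g'] = 1 → {'x': 5, 't': 5, 'n': 1, 'k': 7, 'g': 1}
counts['g'] = counts['x']+3 = 8 → {'x': 5, 't': 5, 'n': 1, 'k': 7, 'g': 8}
counts['g']+counts['k'] = 8+7 = 15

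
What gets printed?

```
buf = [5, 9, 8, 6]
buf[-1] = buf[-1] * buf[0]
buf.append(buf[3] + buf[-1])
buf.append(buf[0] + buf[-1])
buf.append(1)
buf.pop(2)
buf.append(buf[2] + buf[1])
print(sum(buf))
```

buf[-1] = buf[-1]*buf[0] = 6*5 = 30 → [5, 9, 8, 30]
append buf[3]+buf[-1] = 30+30 = 60 → [5, 9, 8, 30, 60]
append buf[0]+buf[-1] = 5+60 = 65 → [5, 9, 8, 30, 60, 65]
append 1 → [5, 9, 8, 30, 60, 65, 1]
pop(2) removes 8 → [5, 9, 30, 60, 65, 1]
append buf[2]+buf[1] = 30+9 = 39 → [5, 9, 30, 60, 65, 1, 39]
sum = 209

209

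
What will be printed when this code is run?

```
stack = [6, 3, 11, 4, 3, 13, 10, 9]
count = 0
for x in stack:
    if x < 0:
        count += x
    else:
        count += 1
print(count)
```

8

x=6: not <0, count = 0+1 = 1
x=3: not <0, count = 1+1 = 2
x=11: not <0, count = 2+1 = 3
x=4: not <0, count = 3+1 = 4
x=3: not <0, count = 4+1 = 5
x=13: not <0, count = 5+1 = 6
x=10: not <0, count = 6+1 = 7
x=9: not <0, count = 7+1 = 8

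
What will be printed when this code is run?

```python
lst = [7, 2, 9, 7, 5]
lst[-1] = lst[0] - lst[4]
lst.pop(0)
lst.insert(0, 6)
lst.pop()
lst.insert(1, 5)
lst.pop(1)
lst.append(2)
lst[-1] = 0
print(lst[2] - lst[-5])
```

3

lst[-1] = lst[0]-lst[4] = 7-5 = 2 → [7, 2, 9, 7, 2]
pop(0) removes 7 → [2, 9, 7, 2]
insert 6 at 0 → [6, 2, 9, 7, 2]
pop() removes 2 → [6, 2, 9, 7]
insert 5 at 1 → [6, 5, 2, 9, 7]
pop(1) removes 5 → [6, 2, 9, 7]
append 2 → [6, 2, 9, 7, 2]
lst[-1] = 0 → [6, 2, 9, 7, 0]
lst[2]-lst[-5] = 9-6 = 3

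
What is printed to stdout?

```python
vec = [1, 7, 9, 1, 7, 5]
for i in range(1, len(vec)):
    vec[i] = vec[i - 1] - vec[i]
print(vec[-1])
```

-28

i=1: vec[1] = 1-7 = -6 → [1, -6, 9, 1, 7, 5]
i=2: vec[2] = (-6)-9 = -15 → [1, -6, -15, 1, 7, 5]
i=3: vec[3] = (-15)-1 = -16 → [1, -6, -15, -16, 7, 5]
i=4: vec[4] = (-16)-7 = -23 → [1, -6, -15, -16, -23, 5]
i=5: vec[5] = (-23)-5 = -28 → [1, -6, -15, -16, -23, -28]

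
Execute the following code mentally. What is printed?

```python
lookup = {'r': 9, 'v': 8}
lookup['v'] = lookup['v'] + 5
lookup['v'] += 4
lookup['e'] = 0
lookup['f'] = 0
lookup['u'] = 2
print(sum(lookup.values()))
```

28

lookup['v'] = lookup['v']+5 = 13 → {'r': 9, 'v': 13}
lookup['v'] = 13+4 = 17 → {'r': 9, 'v': 17}
lookup['e'] = 0 → {'r': 9, 'v': 17, 'e': 0}
lookup['f'] = 0 → {'r': 9, 'v': 17, 'e': 0, 'f': 0}
lookup['u'] = 2 → {'r': 9, 'v': 17, 'e': 0, 'f': 0, 'u': 2}
sum of values = 28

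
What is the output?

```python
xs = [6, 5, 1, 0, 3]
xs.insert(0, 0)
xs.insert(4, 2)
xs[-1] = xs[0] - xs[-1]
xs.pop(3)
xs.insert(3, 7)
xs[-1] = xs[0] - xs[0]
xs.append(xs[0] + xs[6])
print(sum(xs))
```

20

insert 0 at 0 → [0, 6, 5, 1, 0, 3]
insert 2 at 4 → [0, 6, 5, 1, 2, 0, 3]
xs[-1] = xs[0]-xs[-1] = 0-3 = -3 → [0, 6, 5, 1, 2, 0, -3]
pop(3) removes 1 → [0, 6, 5, 2, 0, -3]
insert 7 at 3 → [0, 6, 5, 7, 2, 0, -3]
xs[-1] = xs[0]-xs[0] = 0-0 = 0 → [0, 6, 5, 7, 2, 0, 0]
append xs[0]+xs[6] = 0+0 = 0 → [0, 6, 5, 7, 2, 0, 0, 0]
sum = 20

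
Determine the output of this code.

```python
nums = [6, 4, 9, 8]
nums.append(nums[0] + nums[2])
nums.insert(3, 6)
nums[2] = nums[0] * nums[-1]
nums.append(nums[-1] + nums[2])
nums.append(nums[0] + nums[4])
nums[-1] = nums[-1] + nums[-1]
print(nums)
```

[6, 4, 90, 6, 8, 15, 105, 28]

append nums[0]+nums[2] = 6+9 = 15 → [6, 4, 9, 8, 15]
insert 6 at 3 → [6, 4, 9, 6, 8, 15]
nums[2] = nums[0]*nums[-1] = 6*15 = 90 → [6, 4, 90, 6, 8, 15]
append nums[-1]+nums[2] = 15+90 = 105 → [6, 4, 90, 6, 8, 15, 105]
append nums[0]+nums[4] = 6+8 = 14 → [6, 4, 90, 6, 8, 15, 105, 14]
nums[-1] = nums[-1]+nums[-1] = 14+14 = 28 → [6, 4, 90, 6, 8, 15, 105, 28]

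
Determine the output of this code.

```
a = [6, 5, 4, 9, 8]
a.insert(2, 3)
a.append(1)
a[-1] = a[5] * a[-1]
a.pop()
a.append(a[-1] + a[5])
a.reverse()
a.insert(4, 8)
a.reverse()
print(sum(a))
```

insert 3 at 2 → [6, 5, 3, 4, 9, 8]
append 1 → [6, 5, 3, 4, 9, 8, 1]
a[-1] = a[5]*a[-1] = 8*1 = 8 → [6, 5, 3, 4, 9, 8, 8]
pop() removes 8 → [6, 5, 3, 4, 9, 8]
append a[-1]+a[5] = 8+8 = 16 → [6, 5, 3, 4, 9, 8, 16]
reverse → [16, 8, 9, 4, 3, 5, 6]
insert 8 at 4 → [16, 8, 9, 4, 8, 3, 5, 6]
reverse → [6, 5, 3, 8, 4, 9, 8, 16]
sum = 59

59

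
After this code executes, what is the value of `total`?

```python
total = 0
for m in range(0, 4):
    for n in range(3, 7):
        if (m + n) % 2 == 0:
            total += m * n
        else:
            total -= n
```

16

m=0,n=3: odd sum, total = 0-3 = -3
m=0,n=4: even sum, total = (-3)+0 = -3
m=0,n=5: odd sum, total = (-3)-5 = -8
m=0,n=6: even sum, total = (-8)+0 = -8
m=1,n=3: even sum, total = (-8)+3 = -5
m=1,n=4: odd sum, total = (-5)-4 = -9
m=1,n=5: even sum, total = (-9)+5 = -4
m=1,n=6: odd sum, total = (-4)-6 = -10
m=2,n=3: odd sum, total = (-10)-3 = -13
m=2,n=4: even sum, total = (-13)+8 = -5
m=2,n=5: odd sum, total = (-5)-5 = -10
m=2,n=6: even sum, total = (-10)+12 = 2
m=3,n=3: even sum, total = 2+9 = 11
m=3,n=4: odd sum, total = 11-4 = 7
m=3,n=5: even sum, total = 7+15 = 22
m=3,n=6: odd sum, total = 22-6 = 16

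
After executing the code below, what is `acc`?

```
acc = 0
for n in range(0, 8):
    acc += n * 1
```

n=0: acc = 0+0*1 = 0
n=1: acc = 0+1*1 = 1
n=2: acc = 1+2*1 = 3
n=3: acc = 3+3*1 = 6
n=4: acc = 6+4*1 = 10
n=5: acc = 10+5*1 = 15
n=6: acc = 15+6*1 = 21
n=7: acc = 21+7*1 = 28

28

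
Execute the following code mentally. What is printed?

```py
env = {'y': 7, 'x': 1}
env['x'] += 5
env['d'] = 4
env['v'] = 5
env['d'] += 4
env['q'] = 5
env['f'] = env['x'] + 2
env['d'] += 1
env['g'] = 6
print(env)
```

env['x'] = 1+5 = 6 → {'y': 7, 'x': 6}
env['d'] = 4 → {'y': 7, 'x': 6, 'd': 4}
env['v'] = 5 → {'y': 7, 'x': 6, 'd': 4, 'v': 5}
env['d'] = 4+4 = 8 → {'y': 7, 'x': 6, 'd': 8, 'v': 5}
env['q'] = 5 → {'y': 7, 'x': 6, 'd': 8, 'v': 5, 'q': 5}
env['f'] = env['x']+2 = 8 → {'y': 7, 'x': 6, 'd': 8, 'v': 5, 'q': 5, 'f': 8}
env['d'] = 8+1 = 9 → {'y': 7, 'x': 6, 'd': 9, 'v': 5, 'q': 5, 'f': 8}
env['g'] = 6 → {'y': 7, 'x': 6, 'd': 9, 'v': 5, 'q': 5, 'f': 8, 'g': 6}

{'y': 7, 'x': 6, 'd': 9, 'v': 5, 'q': 5, 'f': 8, 'g': 6}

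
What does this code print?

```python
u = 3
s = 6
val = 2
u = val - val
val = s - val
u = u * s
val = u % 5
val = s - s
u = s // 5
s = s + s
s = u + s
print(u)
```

u = 2-2 = 0
val = 6-2 = 4
u = 0*6 = 0
val = 0%5 = 0
val = 6-6 = 0
u = 6//5 = 1
s = 6+6 = 12
s = 1+12 = 13

1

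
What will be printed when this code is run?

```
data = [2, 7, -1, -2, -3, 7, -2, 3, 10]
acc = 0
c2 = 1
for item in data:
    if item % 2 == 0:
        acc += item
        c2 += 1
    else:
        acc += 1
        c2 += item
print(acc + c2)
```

31

item=2: even, acc = 0+2 = 2; c2=2
item=7: not even, acc = 2+1 = 3; c2=9
item=-1: not even, acc = 3+1 = 4; c2=8
item=-2: even, acc = 4+(-2) = 2; c2=9
item=-3: not even, acc = 2+1 = 3; c2=6
item=7: not even, acc = 3+1 = 4; c2=13
item=-2: even, acc = 4+(-2) = 2; c2=14
item=3: not even, acc = 2+1 = 3; c2=17
item=10: even, acc = 3+10 = 13; c2=18
acc+c2 = 13+18 = 31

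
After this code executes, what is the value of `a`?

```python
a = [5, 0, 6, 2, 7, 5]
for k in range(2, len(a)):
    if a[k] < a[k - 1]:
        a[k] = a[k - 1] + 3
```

[5, 0, 6, 9, 12, 15]

k=2: 6>=0, unchanged → [5, 0, 6, 2, 7, 5]
k=3: 2<6, a[3] = 6+3 = 9 → [5, 0, 6, 9, 7, 5]
k=4: 7<9, a[4] = 9+3 = 12 → [5, 0, 6, 9, 12, 5]
k=5: 5<12, a[5] = 12+3 = 15 → [5, 0, 6, 9, 12, 15]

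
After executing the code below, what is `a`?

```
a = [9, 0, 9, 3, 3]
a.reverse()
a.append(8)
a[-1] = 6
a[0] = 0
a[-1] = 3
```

[0, 3, 9, 0, 9, 3]

reverse → [3, 3, 9, 0, 9]
append 8 → [3, 3, 9, 0, 9, 8]
a[-1] = 6 → [3, 3, 9, 0, 9, 6]
a[0] = 0 → [0, 3, 9, 0, 9, 6]
a[-1] = 3 → [0, 3, 9, 0, 9, 3]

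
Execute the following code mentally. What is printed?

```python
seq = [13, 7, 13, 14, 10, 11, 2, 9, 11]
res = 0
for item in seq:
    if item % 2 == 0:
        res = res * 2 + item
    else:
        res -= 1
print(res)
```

item=13: not even, res = 0-1 = -1
item=7: not even, res = (-1)-1 = -2
item=13: not even, res = (-2)-1 = -3
item=14: even, res = (-3)*2+14 = 8
item=10: even, res = 8*2+10 = 26
item=11: not even, res = 26-1 = 25
item=2: even, res = 25*2+2 = 52
item=9: not even, res = 52-1 = 51
item=11: not even, res = 51-1 = 50

50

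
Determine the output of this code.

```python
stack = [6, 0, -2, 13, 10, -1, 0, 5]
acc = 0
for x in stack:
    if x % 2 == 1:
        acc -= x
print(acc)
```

-17

x=6: not odd
x=0: not odd
x=-2: not odd
x=13: odd, acc = 0-13 = -13
x=10: not odd
x=-1: odd, acc = (-13)-(-1) = -12
x=0: not odd
x=5: odd, acc = (-12)-5 = -17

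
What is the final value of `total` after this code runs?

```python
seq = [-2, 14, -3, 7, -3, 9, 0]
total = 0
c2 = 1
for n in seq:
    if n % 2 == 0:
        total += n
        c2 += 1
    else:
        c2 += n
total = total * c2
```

168

n=-2: even, total = 0+(-2) = -2; c2=2
n=14: even, total = (-2)+14 = 12; c2=3
n=-3: not even; c2=0
n=7: not even; c2=7
n=-3: not even; c2=4
n=9: not even; c2=13
n=0: even, total = 12+0 = 12; c2=14
total*c2 = 12*14 = 168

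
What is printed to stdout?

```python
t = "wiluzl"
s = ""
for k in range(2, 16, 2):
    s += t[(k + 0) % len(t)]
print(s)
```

k=2: add t[2]='l' → 'l'
k=4: add t[4]='z' → 'lz'
k=6: add t[0]='w' → 'lzw'
k=8: add t[2]='l' → 'lzwl'
k=10: add t[4]='z' → 'lzwlz'
k=12: add t[0]='w' → 'lzwlzw'
k=14: add t[2]='l' → 'lzwlzwl'

lzwlzwl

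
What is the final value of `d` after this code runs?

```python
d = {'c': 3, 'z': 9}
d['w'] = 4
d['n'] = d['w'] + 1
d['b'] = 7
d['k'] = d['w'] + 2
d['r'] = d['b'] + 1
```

d['w'] = 4 → {'c': 3, 'z': 9, 'w': 4}
d['n'] = d['w']+1 = 5 → {'c': 3, 'z': 9, 'w': 4, 'n': 5}
d['b'] = 7 → {'c': 3, 'z': 9, 'w': 4, 'n': 5, 'b': 7}
d['k'] = d['w']+2 = 6 → {'c': 3, 'z': 9, 'w': 4, 'n': 5, 'b': 7, 'k': 6}
d['r'] = d['b']+1 = 8 → {'c': 3, 'z': 9, 'w': 4, 'n': 5, 'b': 7, 'k': 6, 'r': 8}

{'c': 3, 'z': 9, 'w': 4, 'n': 5, 'b': 7, 'k': 6, 'r': 8}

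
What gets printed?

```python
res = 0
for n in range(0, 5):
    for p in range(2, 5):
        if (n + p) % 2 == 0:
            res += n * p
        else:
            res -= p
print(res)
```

27

n=0,p=2: even sum, res = 0+0 = 0
n=0,p=3: odd sum, res = 0-3 = -3
n=0,p=4: even sum, res = (-3)+0 = -3
n=1,p=2: odd sum, res = (-3)-2 = -5
n=1,p=3: even sum, res = (-5)+3 = -2
n=1,p=4: odd sum, res = (-2)-4 = -6
n=2,p=2: even sum, res = (-6)+4 = -2
n=2,p=3: odd sum, res = (-2)-3 = -5
n=2,p=4: even sum, res = (-5)+8 = 3
n=3,p=2: odd sum, res = 3-2 = 1
n=3,p=3: even sum, res = 1+9 = 10
n=3,p=4: odd sum, res = 10-4 = 6
n=4,p=2: even sum, res = 6+8 = 14
n=4,p=3: odd sum, res = 14-3 = 11
n=4,p=4: even sum, res = 11+16 = 27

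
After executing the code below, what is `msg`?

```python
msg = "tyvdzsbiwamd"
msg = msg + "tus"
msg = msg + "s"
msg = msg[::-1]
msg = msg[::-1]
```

+ 'tus' → 'tyvdzsbiwamdtus'
+ 's' → 'tyvdzsbiwamdtuss'
reverse → 'ssutdmawibszdvyt'
reverse → 'tyvdzsbiwamdtuss'

'tyvdzsbiwamdtuss'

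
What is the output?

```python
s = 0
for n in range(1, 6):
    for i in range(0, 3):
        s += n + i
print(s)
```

n=1,i=0: s = 0+1 = 1
n=1,i=1: s = 1+2 = 3
n=1,i=2: s = 3+3 = 6
n=2,i=0: s = 6+2 = 8
n=2,i=1: s = 8+3 = 11
n=2,i=2: s = 11+4 = 15
n=3,i=0: s = 15+3 = 18
n=3,i=1: s = 18+4 = 22
n=3,i=2: s = 22+5 = 27
n=4,i=0: s = 27+4 = 31
n=4,i=1: s = 31+5 = 36
n=4,i=2: s = 36+6 = 42
n=5,i=0: s = 42+5 = 47
n=5,i=1: s = 47+6 = 53
n=5,i=2: s = 53+7 = 60

60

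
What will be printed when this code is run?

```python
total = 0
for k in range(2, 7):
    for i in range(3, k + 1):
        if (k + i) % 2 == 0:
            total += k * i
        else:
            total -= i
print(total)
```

110

k=3,i=3: even sum, total = 0+9 = 9
k=4,i=3: odd sum, total = 9-3 = 6
k=4,i=4: even sum, total = 6+16 = 22
k=5,i=3: even sum, total = 22+15 = 37
k=5,i=4: odd sum, total = 37-4 = 33
k=5,i=5: even sum, total = 33+25 = 58
k=6,i=3: odd sum, total = 58-3 = 55
k=6,i=4: even sum, total = 55+24 = 79
k=6,i=5: odd sum, total = 79-5 = 74
k=6,i=6: even sum, total = 74+36 = 110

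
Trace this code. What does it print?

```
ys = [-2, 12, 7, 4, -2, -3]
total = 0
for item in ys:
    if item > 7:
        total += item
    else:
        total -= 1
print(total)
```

item=-2: not >7, total = 0-1 = -1
item=12: >7, total = (-1)+12 = 11
item=7: not >7, total = 11-1 = 10
item=4: not >7, total = 10-1 = 9
item=-2: not >7, total = 9-1 = 8
item=-3: not >7, total = 8-1 = 7

7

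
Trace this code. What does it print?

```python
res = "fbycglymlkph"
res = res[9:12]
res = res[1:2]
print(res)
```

p

slice [9:12] → 'kph'
slice [1:2] → 'p'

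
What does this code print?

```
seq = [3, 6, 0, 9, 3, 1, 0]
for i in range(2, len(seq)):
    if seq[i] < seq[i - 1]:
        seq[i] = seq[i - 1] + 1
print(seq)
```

i=2: 0<6, seq[2] = 6+1 = 7 → [3, 6, 7, 9, 3, 1, 0]
i=3: 9>=7, unchanged → [3, 6, 7, 9, 3, 1, 0]
i=4: 3<9, seq[4] = 9+1 = 10 → [3, 6, 7, 9, 10, 1, 0]
i=5: 1<10, seq[5] = 10+1 = 11 → [3, 6, 7, 9, 10, 11, 0]
i=6: 0<11, seq[6] = 11+1 = 12 → [3, 6, 7, 9, 10, 11, 12]

[3, 6, 7, 9, 10, 11, 12]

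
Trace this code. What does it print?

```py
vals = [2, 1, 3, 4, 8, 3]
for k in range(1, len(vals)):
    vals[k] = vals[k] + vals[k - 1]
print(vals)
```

[2, 3, 6, 10, 18, 21]

k=1: vals[1] = 1+2 = 3 → [2, 3, 3, 4, 8, 3]
k=2: vals[2] = 3+3 = 6 → [2, 3, 6, 4, 8, 3]
k=3: vals[3] = 4+6 = 10 → [2, 3, 6, 10, 8, 3]
k=4: vals[4] = 8+10 = 18 → [2, 3, 6, 10, 18, 3]
k=5: vals[5] = 3+18 = 21 → [2, 3, 6, 10, 18, 21]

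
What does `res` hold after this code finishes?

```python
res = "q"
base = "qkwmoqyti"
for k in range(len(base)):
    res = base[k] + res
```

k=0: prepend 'q' → 'qq'
k=1: prepend 'k' → 'kqq'
k=2: prepend 'w' → 'wkqq'
k=3: prepend 'm' → 'mwkqq'
k=4: prepend 'o' → 'omwkqq'
k=5: prepend 'q' → 'qomwkqq'
k=6: prepend 'y' → 'yqomwkqq'
k=7: prepend 't' → 'tyqomwkqq'
k=8: prepend 'i' → 'ityqomwkqq'

'ityqomwkqq'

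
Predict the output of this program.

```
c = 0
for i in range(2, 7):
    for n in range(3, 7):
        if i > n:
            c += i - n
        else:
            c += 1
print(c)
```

24

i=2,n=3: not 2>3, c = 0+1 = 1
i=2,n=4: not 2>4, c = 1+1 = 2
i=2,n=5: not 2>5, c = 2+1 = 3
i=2,n=6: not 2>6, c = 3+1 = 4
i=3,n=3: not 3>3, c = 4+1 = 5
i=3,n=4: not 3>4, c = 5+1 = 6
i=3,n=5: not 3>5, c = 6+1 = 7
i=3,n=6: not 3>6, c = 7+1 = 8
i=4,n=3: 4>3, c = 8+1 = 9
i=4,n=4: not 4>4, c = 9+1 = 10
i=4,n=5: not 4>5, c = 10+1 = 11
i=4,n=6: not 4>6, c = 11+1 = 12
i=5,n=3: 5>3, c = 12+2 = 14
i=5,n=4: 5>4, c = 14+1 = 15
i=5,n=5: not 5>5, c = 15+1 = 16
i=5,n=6: not 5>6, c = 16+1 = 17
i=6,n=3: 6>3, c = 17+3 = 20
i=6,n=4: 6>4, c = 20+2 = 22
i=6,n=5: 6>5, c = 22+1 = 23
i=6,n=6: not 6>6, c = 23+1 = 24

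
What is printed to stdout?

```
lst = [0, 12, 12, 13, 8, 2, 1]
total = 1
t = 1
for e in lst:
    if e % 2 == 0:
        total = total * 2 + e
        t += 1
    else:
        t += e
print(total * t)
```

e=0: even, total = 1*2+0 = 2; t=2
e=12: even, total = 2*2+12 = 16; t=3
e=12: even, total = 16*2+12 = 44; t=4
e=13: not even; t=17
e=8: even, total = 44*2+8 = 96; t=18
e=2: even, total = 96*2+2 = 194; t=19
e=1: not even; t=20
total*t = 194*20 = 3880

3880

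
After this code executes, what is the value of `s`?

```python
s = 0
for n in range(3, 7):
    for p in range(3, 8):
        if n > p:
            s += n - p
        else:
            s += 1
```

24

n=3,p=3: not 3>3, s = 0+1 = 1
n=3,p=4: not 3>4, s = 1+1 = 2
n=3,p=5: not 3>5, s = 2+1 = 3
n=3,p=6: not 3>6, s = 3+1 = 4
n=3,p=7: not 3>7, s = 4+1 = 5
n=4,p=3: 4>3, s = 5+1 = 6
n=4,p=4: not 4>4, s = 6+1 = 7
n=4,p=5: not 4>5, s = 7+1 = 8
n=4,p=6: not 4>6, s = 8+1 = 9
n=4,p=7: not 4>7, s = 9+1 = 10
n=5,p=3: 5>3, s = 10+2 = 12
n=5,p=4: 5>4, s = 12+1 = 13
n=5,p=5: not 5>5, s = 13+1 = 14
n=5,p=6: not 5>6, s = 14+1 = 15
n=5,p=7: not 5>7, s = 15+1 = 16
n=6,p=3: 6>3, s = 16+3 = 19
n=6,p=4: 6>4, s = 19+2 = 21
n=6,p=5: 6>5, s = 21+1 = 22
n=6,p=6: not 6>6, s = 22+1 = 23
n=6,p=7: not 6>7, s = 23+1 = 24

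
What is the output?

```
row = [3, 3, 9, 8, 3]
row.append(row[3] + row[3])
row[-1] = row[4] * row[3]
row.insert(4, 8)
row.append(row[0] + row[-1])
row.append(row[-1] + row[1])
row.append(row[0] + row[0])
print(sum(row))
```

append row[3]+row[3] = 8+8 = 16 → [3, 3, 9, 8, 3, 16]
row[-1] = row[4]*row[3] = 3*8 = 24 → [3, 3, 9, 8, 3, 24]
insert 8 at 4 → [3, 3, 9, 8, 8, 3, 24]
append row[0]+row[-1] = 3+24 = 27 → [3, 3, 9, 8, 8, 3, 24, 27]
append row[-1]+row[1] = 27+3 = 30 → [3, 3, 9, 8, 8, 3, 24, 27, 30]
append row[0]+row[0] = 3+3 = 6 → [3, 3, 9, 8, 8, 3, 24, 27, 30, 6]
sum = 121

121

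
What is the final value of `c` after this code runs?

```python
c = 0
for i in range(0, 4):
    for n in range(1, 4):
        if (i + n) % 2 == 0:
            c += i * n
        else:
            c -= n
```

i=0,n=1: odd sum, c = 0-1 = -1
i=0,n=2: even sum, c = (-1)+0 = -1
i=0,n=3: odd sum, c = (-1)-3 = -4
i=1,n=1: even sum, c = (-4)+1 = -3
i=1,n=2: odd sum, c = (-3)-2 = -5
i=1,n=3: even sum, c = (-5)+3 = -2
i=2,n=1: odd sum, c = (-2)-1 = -3
i=2,n=2: even sum, c = (-3)+4 = 1
i=2,n=3: odd sum, c = 1-3 = -2
i=3,n=1: even sum, c = (-2)+3 = 1
i=3,n=2: odd sum, c = 1-2 = -1
i=3,n=3: even sum, c = (-1)+9 = 8

8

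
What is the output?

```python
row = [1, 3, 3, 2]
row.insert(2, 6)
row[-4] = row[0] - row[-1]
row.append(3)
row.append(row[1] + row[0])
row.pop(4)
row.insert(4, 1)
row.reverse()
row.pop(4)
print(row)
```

[0, 3, 1, 3, -1, 1]

insert 6 at 2 → [1, 3, 6, 3, 2]
row[-4] = row[0]-row[-1] = 1-2 = -1 → [1, -1, 6, 3, 2]
append 3 → [1, -1, 6, 3, 2, 3]
append row[1]+row[0] = (-1)+1 = 0 → [1, -1, 6, 3, 2, 3, 0]
pop(4) removes 2 → [1, -1, 6, 3, 3, 0]
insert 1 at 4 → [1, -1, 6, 3, 1, 3, 0]
reverse → [0, 3, 1, 3, 6, -1, 1]
pop(4) removes 6 → [0, 3, 1, 3, -1, 1]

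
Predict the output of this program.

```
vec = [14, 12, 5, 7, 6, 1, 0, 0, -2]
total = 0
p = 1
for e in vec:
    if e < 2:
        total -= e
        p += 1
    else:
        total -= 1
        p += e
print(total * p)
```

-196

e=14: not <2, total = 0-1 = -1; p=15
e=12: not <2, total = (-1)-1 = -2; p=27
e=5: not <2, total = (-2)-1 = -3; p=32
e=7: not <2, total = (-3)-1 = -4; p=39
e=6: not <2, total = (-4)-1 = -5; p=45
e=1: <2, total = (-5)-1 = -6; p=46
e=0: <2, total = (-6)-0 = -6; p=47
e=0: <2, total = (-6)-0 = -6; p=48
e=-2: <2, total = (-6)-(-2) = -4; p=49
total*p = (-4)*49 = -196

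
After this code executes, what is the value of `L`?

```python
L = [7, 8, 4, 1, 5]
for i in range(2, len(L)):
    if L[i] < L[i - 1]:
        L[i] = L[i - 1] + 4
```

[7, 8, 12, 16, 20]

i=2: 4<8, L[2] = 8+4 = 12 → [7, 8, 12, 1, 5]
i=3: 1<12, L[3] = 12+4 = 16 → [7, 8, 12, 16, 5]
i=4: 5<16, L[4] = 16+4 = 20 → [7, 8, 12, 16, 20]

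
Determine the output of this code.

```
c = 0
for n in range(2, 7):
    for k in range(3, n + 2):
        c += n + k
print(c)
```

135

n=2,k=3: c = 0+5 = 5
n=3,k=3: c = 5+6 = 11
n=3,k=4: c = 11+7 = 18
n=4,k=3: c = 18+7 = 25
n=4,k=4: c = 25+8 = 33
n=4,k=5: c = 33+9 = 42
n=5,k=3: c = 42+8 = 50
n=5,k=4: c = 50+9 = 59
n=5,k=5: c = 59+10 = 69
n=5,k=6: c = 69+11 = 80
n=6,k=3: c = 80+9 = 89
n=6,k=4: c = 89+10 = 99
n=6,k=5: c = 99+11 = 110
n=6,k=6: c = 110+12 = 122
n=6,k=7: c = 122+13 = 135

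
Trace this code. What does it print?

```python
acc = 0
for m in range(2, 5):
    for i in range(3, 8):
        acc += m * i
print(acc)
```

m=2,i=3: acc = 0+6 = 6
m=2,i=4: acc = 6+8 = 14
m=2,i=5: acc = 14+10 = 24
m=2,i=6: acc = 24+12 = 36
m=2,i=7: acc = 36+14 = 50
m=3,i=3: acc = 50+9 = 59
m=3,i=4: acc = 59+12 = 71
m=3,i=5: acc = 71+15 = 86
m=3,i=6: acc = 86+18 = 104
m=3,i=7: acc = 104+21 = 125
m=4,i=3: acc = 125+12 = 137
m=4,i=4: acc = 137+16 = 153
m=4,i=5: acc = 153+20 = 173
m=4,i=6: acc = 173+24 = 197
m=4,i=7: acc = 197+28 = 225

225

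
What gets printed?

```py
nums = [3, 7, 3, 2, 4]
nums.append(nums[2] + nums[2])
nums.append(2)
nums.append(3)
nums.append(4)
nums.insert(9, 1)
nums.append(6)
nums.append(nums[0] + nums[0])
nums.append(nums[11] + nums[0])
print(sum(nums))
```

56

append nums[2]+nums[2] = 3+3 = 6 → [3, 7, 3, 2, 4, 6]
append 2 → [3, 7, 3, 2, 4, 6, 2]
append 3 → [3, 7, 3, 2, 4, 6, 2, 3]
append 4 → [3, 7, 3, 2, 4, 6, 2, 3, 4]
insert 1 at 9 → [3, 7, 3, 2, 4, 6, 2, 3, 4, 1]
append 6 → [3, 7, 3, 2, 4, 6, 2, 3, 4, 1, 6]
append nums[0]+nums[0] = 3+3 = 6 → [3, 7, 3, 2, 4, 6, 2, 3, 4, 1, 6, 6]
append nums[11]+nums[0] = 6+3 = 9 → [3, 7, 3, 2, 4, 6, 2, 3, 4, 1, 6, 6, 9]
sum = 56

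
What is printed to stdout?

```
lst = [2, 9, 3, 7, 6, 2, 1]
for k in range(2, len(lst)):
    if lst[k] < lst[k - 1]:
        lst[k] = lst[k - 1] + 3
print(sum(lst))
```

101

k=2: 3<9, lst[2] = 9+3 = 12 → [2, 9, 12, 7, 6, 2, 1]
k=3: 7<12, lst[3] = 12+3 = 15 → [2, 9, 12, 15, 6, 2, 1]
k=4: 6<15, lst[4] = 15+3 = 18 → [2, 9, 12, 15, 18, 2, 1]
k=5: 2<18, lst[5] = 18+3 = 21 → [2, 9, 12, 15, 18, 21, 1]
k=6: 1<21, lst[6] = 21+3 = 24 → [2, 9, 12, 15, 18, 21, 24]
sum = 101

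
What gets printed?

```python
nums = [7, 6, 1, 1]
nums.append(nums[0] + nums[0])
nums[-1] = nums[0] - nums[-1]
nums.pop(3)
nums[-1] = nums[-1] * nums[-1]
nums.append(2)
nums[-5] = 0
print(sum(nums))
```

58

append nums[0]+nums[0] = 7+7 = 14 → [7, 6, 1, 1, 14]
nums[-1] = nums[0]-nums[-1] = 7-14 = -7 → [7, 6, 1, 1, -7]
pop(3) removes 1 → [7, 6, 1, -7]
nums[-1] = nums[-1]*nums[-1] = (-7)*(-7) = 49 → [7, 6, 1, 49]
append 2 → [7, 6, 1, 49, 2]
nums[-5] = 0 → [0, 6, 1, 49, 2]
sum = 58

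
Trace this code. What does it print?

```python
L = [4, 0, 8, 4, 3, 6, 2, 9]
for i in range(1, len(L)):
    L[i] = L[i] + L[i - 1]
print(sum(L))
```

i=1: L[1] = 0+4 = 4 → [4, 4, 8, 4, 3, 6, 2, 9]
i=2: L[2] = 8+4 = 12 → [4, 4, 12, 4, 3, 6, 2, 9]
i=3: L[3] = 4+12 = 16 → [4, 4, 12, 16, 3, 6, 2, 9]
i=4: L[4] = 3+16 = 19 → [4, 4, 12, 16, 19, 6, 2, 9]
i=5: L[5] = 6+19 = 25 → [4, 4, 12, 16, 19, 25, 2, 9]
i=6: L[6] = 2+25 = 27 → [4, 4, 12, 16, 19, 25, 27, 9]
i=7: L[7] = 9+27 = 36 → [4, 4, 12, 16, 19, 25, 27, 36]
sum = 143

143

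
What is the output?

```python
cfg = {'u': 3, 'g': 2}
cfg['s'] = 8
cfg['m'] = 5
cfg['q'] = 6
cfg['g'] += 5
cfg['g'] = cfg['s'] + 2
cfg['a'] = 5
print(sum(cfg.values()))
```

cfg['s'] = 8 → {'u': 3, 'g': 2, 's': 8}
cfg['m'] = 5 → {'u': 3, 'g': 2, 's': 8, 'm': 5}
cfg['q'] = 6 → {'u': 3, 'g': 2, 's': 8, 'm': 5, 'q': 6}
cfg['g'] = 2+5 = 7 → {'u': 3, 'g': 7, 's': 8, 'm': 5, 'q': 6}
cfg['g'] = cfg['s']+2 = 10 → {'u': 3, 'g': 10, 's': 8, 'm': 5, 'q': 6}
cfg['a'] = 5 → {'u': 3, 'g': 10, 's': 8, 'm': 5, 'q': 6, 'a': 5}
sum of values = 37

37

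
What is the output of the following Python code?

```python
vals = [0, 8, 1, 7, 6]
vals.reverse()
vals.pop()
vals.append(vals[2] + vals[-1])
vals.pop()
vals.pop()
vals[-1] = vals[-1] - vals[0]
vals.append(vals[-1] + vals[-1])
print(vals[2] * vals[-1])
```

reverse → [6, 7, 1, 8, 0]
pop() removes 0 → [6, 7, 1, 8]
append vals[2]+vals[-1] = 1+8 = 9 → [6, 7, 1, 8, 9]
pop() removes 9 → [6, 7, 1, 8]
pop() removes 8 → [6, 7, 1]
vals[-1] = vals[-1]-vals[0] = 1-6 = -5 → [6, 7, -5]
append vals[-1]+vals[-1] = (-5)+(-5) = -10 → [6, 7, -5, -10]
vals[2]*vals[-1] = (-5)*(-10) = 50

50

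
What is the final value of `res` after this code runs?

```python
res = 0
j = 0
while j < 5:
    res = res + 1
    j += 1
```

5

j=0: res = 0+1 = 1
j=1: res = 1+1 = 2
j=2: res = 2+1 = 3
j=3: res = 3+1 = 4
j=4: res = 4+1 = 5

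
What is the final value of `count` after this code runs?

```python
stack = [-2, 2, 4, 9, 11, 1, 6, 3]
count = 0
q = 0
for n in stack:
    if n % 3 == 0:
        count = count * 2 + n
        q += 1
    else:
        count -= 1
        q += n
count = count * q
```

n=-2: not %3==0, count = 0-1 = -1; q=-2
n=2: not %3==0, count = (-1)-1 = -2; q=0
n=4: not %3==0, count = (-2)-1 = -3; q=4
n=9: %3==0, count = (-3)*2+9 = 3; q=5
n=11: not %3==0, count = 3-1 = 2; q=16
n=1: not %3==0, count = 2-1 = 1; q=17
n=6: %3==0, count = 1*2+6 = 8; q=18
n=3: %3==0, count = 8*2+3 = 19; q=19
count*q = 19*19 = 361

361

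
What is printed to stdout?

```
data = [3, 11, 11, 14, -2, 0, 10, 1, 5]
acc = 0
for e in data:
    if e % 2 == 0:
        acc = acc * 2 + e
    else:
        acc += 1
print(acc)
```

164

e=3: not even, acc = 0+1 = 1
e=11: not even, acc = 1+1 = 2
e=11: not even, acc = 2+1 = 3
e=14: even, acc = 3*2+14 = 20
e=-2: even, acc = 20*2+(-2) = 38
e=0: even, acc = 38*2+0 = 76
e=10: even, acc = 76*2+10 = 162
e=1: not even, acc = 162+1 = 163
e=5: not even, acc = 163+1 = 164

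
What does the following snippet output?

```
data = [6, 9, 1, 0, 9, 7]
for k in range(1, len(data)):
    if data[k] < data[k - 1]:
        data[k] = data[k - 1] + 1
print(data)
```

[6, 9, 10, 11, 12, 13]

k=1: 9>=6, unchanged → [6, 9, 1, 0, 9, 7]
k=2: 1<9, data[2] = 9+1 = 10 → [6, 9, 10, 0, 9, 7]
k=3: 0<10, data[3] = 10+1 = 11 → [6, 9, 10, 11, 9, 7]
k=4: 9<11, data[4] = 11+1 = 12 → [6, 9, 10, 11, 12, 7]
k=5: 7<12, data[5] = 12+1 = 13 → [6, 9, 10, 11, 12, 13]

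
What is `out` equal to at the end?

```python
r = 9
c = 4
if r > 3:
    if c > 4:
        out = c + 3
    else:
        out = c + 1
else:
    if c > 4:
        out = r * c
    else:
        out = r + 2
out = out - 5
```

0

r=9, c=4
r > 3 is True; c > 4 is False
→ out = c + 1 = 5
out = 5-5 = 0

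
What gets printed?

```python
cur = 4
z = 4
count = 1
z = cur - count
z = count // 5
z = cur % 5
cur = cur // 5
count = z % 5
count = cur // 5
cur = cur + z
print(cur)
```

z = 4-1 = 3
z = 1//5 = 0
z = 4%5 = 4
cur = 4//5 = 0
count = 4%5 = 4
count = 0//5 = 0
cur = 0+4 = 4

4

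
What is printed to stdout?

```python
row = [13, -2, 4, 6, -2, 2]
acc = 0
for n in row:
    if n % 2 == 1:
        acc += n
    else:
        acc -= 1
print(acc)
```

8

n=13: odd, acc = 0+13 = 13
n=-2: not odd, acc = 13-1 = 12
n=4: not odd, acc = 12-1 = 11
n=6: not odd, acc = 11-1 = 10
n=-2: not odd, acc = 10-1 = 9
n=2: not odd, acc = 9-1 = 8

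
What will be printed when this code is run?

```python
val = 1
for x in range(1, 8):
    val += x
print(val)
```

29

x=1: val = 1+1 = 2
x=2: val = 2+2 = 4
x=3: val = 4+3 = 7
x=4: val = 7+4 = 11
x=5: val = 11+5 = 16
x=6: val = 16+6 = 22
x=7: val = 22+7 = 29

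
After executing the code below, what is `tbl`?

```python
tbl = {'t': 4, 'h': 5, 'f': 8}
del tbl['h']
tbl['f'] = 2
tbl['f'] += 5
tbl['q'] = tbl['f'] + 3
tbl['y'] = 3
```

{'t': 4, 'f': 7, 'q': 10, 'y': 3}

del 'h' → {'t': 4, 'f': 8}
tbl['f'] = 2 → {'t': 4, 'f': 2}
tbl['f'] = 2+5 = 7 → {'t': 4, 'f': 7}
tbl['q'] = tbl['f']+3 = 10 → {'t': 4, 'f': 7, 'q': 10}
tbl['y'] = 3 → {'t': 4, 'f': 7, 'q': 10, 'y': 3}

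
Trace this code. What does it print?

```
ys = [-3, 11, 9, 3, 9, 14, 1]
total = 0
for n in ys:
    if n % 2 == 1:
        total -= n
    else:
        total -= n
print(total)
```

n=-3: odd, total = 0-(-3) = 3
n=11: odd, total = 3-11 = -8
n=9: odd, total = (-8)-9 = -17
n=3: odd, total = (-17)-3 = -20
n=9: odd, total = (-20)-9 = -29
n=14: not odd, total = (-29)-14 = -43
n=1: odd, total = (-43)-1 = -44

-44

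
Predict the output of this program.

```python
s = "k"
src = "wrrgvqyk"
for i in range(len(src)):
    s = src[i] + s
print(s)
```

kyqvgrrwk

i=0: prepend 'w' → 'wk'
i=1: prepend 'r' → 'rwk'
i=2: prepend 'r' → 'rrwk'
i=3: prepend 'g' → 'grrwk'
i=4: prepend 'v' → 'vgrrwk'
i=5: prepend 'q' → 'qvgrrwk'
i=6: prepend 'y' → 'yqvgrrwk'
i=7: prepend 'k' → 'kyqvgrrwk'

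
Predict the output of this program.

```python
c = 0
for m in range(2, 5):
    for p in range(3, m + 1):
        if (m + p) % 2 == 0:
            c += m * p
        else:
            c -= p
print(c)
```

m=3,p=3: even sum, c = 0+9 = 9
m=4,p=3: odd sum, c = 9-3 = 6
m=4,p=4: even sum, c = 6+16 = 22

22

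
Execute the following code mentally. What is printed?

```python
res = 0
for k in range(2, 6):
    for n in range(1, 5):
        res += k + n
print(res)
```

k=2,n=1: res = 0+3 = 3
k=2,n=2: res = 3+4 = 7
k=2,n=3: res = 7+5 = 12
k=2,n=4: res = 12+6 = 18
k=3,n=1: res = 18+4 = 22
k=3,n=2: res = 22+5 = 27
k=3,n=3: res = 27+6 = 33
k=3,n=4: res = 33+7 = 40
k=4,n=1: res = 40+5 = 45
k=4,n=2: res = 45+6 = 51
k=4,n=3: res = 51+7 = 58
k=4,n=4: res = 58+8 = 66
k=5,n=1: res = 66+6 = 72
k=5,n=2: res = 72+7 = 79
k=5,n=3: res = 79+8 = 87
k=5,n=4: res = 87+9 = 96

96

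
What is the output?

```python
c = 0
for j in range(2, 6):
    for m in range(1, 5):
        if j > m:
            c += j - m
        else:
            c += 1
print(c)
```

26

j=2,m=1: 2>1, c = 0+1 = 1
j=2,m=2: not 2>2, c = 1+1 = 2
j=2,m=3: not 2>3, c = 2+1 = 3
j=2,m=4: not 2>4, c = 3+1 = 4
j=3,m=1: 3>1, c = 4+2 = 6
j=3,m=2: 3>2, c = 6+1 = 7
j=3,m=3: not 3>3, c = 7+1 = 8
j=3,m=4: not 3>4, c = 8+1 = 9
j=4,m=1: 4>1, c = 9+3 = 12
j=4,m=2: 4>2, c = 12+2 = 14
j=4,m=3: 4>3, c = 14+1 = 15
j=4,m=4: not 4>4, c = 15+1 = 16
j=5,m=1: 5>1, c = 16+4 = 20
j=5,m=2: 5>2, c = 20+3 = 23
j=5,m=3: 5>3, c = 23+2 = 25
j=5,m=4: 5>4, c = 25+1 = 26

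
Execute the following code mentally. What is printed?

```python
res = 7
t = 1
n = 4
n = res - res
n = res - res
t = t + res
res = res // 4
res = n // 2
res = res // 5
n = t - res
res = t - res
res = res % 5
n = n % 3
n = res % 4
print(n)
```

3

n = 7-7 = 0
n = 7-7 = 0
t = 1+7 = 8
res = 7//4 = 1
res = 0//2 = 0
res = 0//5 = 0
n = 8-0 = 8
res = 8-0 = 8
res = 8%5 = 3
n = 8%3 = 2
n = 3%4 = 3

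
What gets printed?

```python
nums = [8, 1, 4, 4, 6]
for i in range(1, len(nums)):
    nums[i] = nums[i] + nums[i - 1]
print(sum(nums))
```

i=1: nums[1] = 1+8 = 9 → [8, 9, 4, 4, 6]
i=2: nums[2] = 4+9 = 13 → [8, 9, 13, 4, 6]
i=3: nums[3] = 4+13 = 17 → [8, 9, 13, 17, 6]
i=4: nums[4] = 6+17 = 23 → [8, 9, 13, 17, 23]
sum = 70

70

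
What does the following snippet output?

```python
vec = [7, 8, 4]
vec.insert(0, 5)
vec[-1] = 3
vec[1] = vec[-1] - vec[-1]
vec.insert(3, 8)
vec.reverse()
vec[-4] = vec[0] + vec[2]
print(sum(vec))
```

27

insert 5 at 0 → [5, 7, 8, 4]
vec[-1] = 3 → [5, 7, 8, 3]
vec[1] = vec[-1]-vec[-1] = 3-3 = 0 → [5, 0, 8, 3]
insert 8 at 3 → [5, 0, 8, 8, 3]
reverse → [3, 8, 8, 0, 5]
vec[-4] = vec[0]+vec[2] = 3+8 = 11 → [3, 11, 8, 0, 5]
sum = 27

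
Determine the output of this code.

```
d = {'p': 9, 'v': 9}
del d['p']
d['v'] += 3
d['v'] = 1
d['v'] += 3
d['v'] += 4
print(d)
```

del 'p' → {'v': 9}
d['v'] = 9+3 = 12 → {'v': 12}
d['v'] = 1 → {'v': 1}
d['v'] = 1+3 = 4 → {'v': 4}
d['v'] = 4+4 = 8 → {'v': 8}

{'v': 8}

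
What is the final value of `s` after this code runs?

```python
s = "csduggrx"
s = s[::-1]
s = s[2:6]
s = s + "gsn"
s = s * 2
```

reverse → 'xrggudsc'
slice [2:6] → 'ggud'
+ 'gsn' → 'ggudgsn'
repeat ×2 → 'ggudgsnggudgsn'

'ggudgsnggudgsn'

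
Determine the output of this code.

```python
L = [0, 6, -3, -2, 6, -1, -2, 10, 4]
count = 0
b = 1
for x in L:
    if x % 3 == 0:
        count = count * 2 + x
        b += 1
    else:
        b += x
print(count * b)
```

x=0: %3==0, count = 0*2+0 = 0; b=2
x=6: %3==0, count = 0*2+6 = 6; b=3
x=-3: %3==0, count = 6*2+(-3) = 9; b=4
x=-2: not %3==0; b=2
x=6: %3==0, count = 9*2+6 = 24; b=3
x=-1: not %3==0; b=2
x=-2: not %3==0; b=0
x=10: not %3==0; b=10
x=4: not %3==0; b=14
count*b = 24*14 = 336

336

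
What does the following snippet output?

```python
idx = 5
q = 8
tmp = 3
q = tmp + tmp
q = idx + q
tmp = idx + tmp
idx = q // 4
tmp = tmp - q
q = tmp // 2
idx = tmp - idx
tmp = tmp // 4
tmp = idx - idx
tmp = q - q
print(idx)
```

-5

q = 3+3 = 6
q = 5+6 = 11
tmp = 5+3 = 8
idx = 11//4 = 2
tmp = 8-11 = -3
q = (-3)//2 = -2
idx = (-3)-2 = -5
tmp = (-3)//4 = -1
tmp = (-5)-(-5) = 0
tmp = (-2)-(-2) = 0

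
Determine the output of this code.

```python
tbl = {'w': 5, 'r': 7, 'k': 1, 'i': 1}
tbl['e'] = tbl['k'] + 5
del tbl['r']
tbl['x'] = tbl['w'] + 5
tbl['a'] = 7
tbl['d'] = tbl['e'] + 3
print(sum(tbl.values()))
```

tbl['e'] = tbl['k']+5 = 6 → {'w': 5, 'r': 7, 'k': 1, 'i': 1, 'e': 6}
del 'r' → {'w': 5, 'k': 1, 'i': 1, 'e': 6}
tbl['x'] = tbl['w']+5 = 10 → {'w': 5, 'k': 1, 'i': 1, 'e': 6, 'x': 10}
tbl['a'] = 7 → {'w': 5, 'k': 1, 'i': 1, 'e': 6, 'x': 10, 'a': 7}
tbl['d'] = tbl['e']+3 = 9 → {'w': 5, 'k': 1, 'i': 1, 'e': 6, 'x': 10, 'a': 7, 'd': 9}
sum of values = 39

39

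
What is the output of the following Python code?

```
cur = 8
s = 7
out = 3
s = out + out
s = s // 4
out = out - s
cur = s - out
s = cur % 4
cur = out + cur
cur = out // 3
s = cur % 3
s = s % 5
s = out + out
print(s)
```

s = 3+3 = 6
s = 6//4 = 1
out = 3-1 = 2
cur = 1-2 = -1
s = (-1)%4 = 3
cur = 2+(-1) = 1
cur = 2//3 = 0
s = 0%3 = 0
s = 0%5 = 0
s = 2+2 = 4

4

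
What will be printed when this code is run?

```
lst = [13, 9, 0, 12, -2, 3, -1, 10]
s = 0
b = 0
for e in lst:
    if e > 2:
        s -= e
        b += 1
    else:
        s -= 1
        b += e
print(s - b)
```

e=13: >2, s = 0-13 = -13; b=1
e=9: >2, s = (-13)-9 = -22; b=2
e=0: not >2, s = (-22)-1 = -23; b=2
e=12: >2, s = (-23)-12 = -35; b=3
e=-2: not >2, s = (-35)-1 = -36; b=1
e=3: >2, s = (-36)-3 = -39; b=2
e=-1: not >2, s = (-39)-1 = -40; b=1
e=10: >2, s = (-40)-10 = -50; b=2
s-b = (-50)-2 = -52

-52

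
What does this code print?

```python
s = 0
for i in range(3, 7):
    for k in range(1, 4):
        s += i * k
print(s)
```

108

i=3,k=1: s = 0+3 = 3
i=3,k=2: s = 3+6 = 9
i=3,k=3: s = 9+9 = 18
i=4,k=1: s = 18+4 = 22
i=4,k=2: s = 22+8 = 30
i=4,k=3: s = 30+12 = 42
i=5,k=1: s = 42+5 = 47
i=5,k=2: s = 47+10 = 57
i=5,k=3: s = 57+15 = 72
i=6,k=1: s = 72+6 = 78
i=6,k=2: s = 78+12 = 90
i=6,k=3: s = 90+18 = 108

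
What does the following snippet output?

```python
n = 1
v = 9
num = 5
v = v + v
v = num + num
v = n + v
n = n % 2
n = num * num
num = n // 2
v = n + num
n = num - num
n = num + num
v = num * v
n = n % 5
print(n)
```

v = 9+9 = 18
v = 5+5 = 10
v = 1+10 = 11
n = 1%2 = 1
n = 5*5 = 25
num = 25//2 = 12
v = 25+12 = 37
n = 12-12 = 0
n = 12+12 = 24
v = 12*37 = 444
n = 24%5 = 4

4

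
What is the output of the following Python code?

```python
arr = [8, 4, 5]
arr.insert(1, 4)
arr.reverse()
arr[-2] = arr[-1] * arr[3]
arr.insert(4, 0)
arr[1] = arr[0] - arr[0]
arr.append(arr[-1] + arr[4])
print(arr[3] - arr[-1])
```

8

insert 4 at 1 → [8, 4, 4, 5]
reverse → [5, 4, 4, 8]
arr[-2] = arr[-1]*arr[3] = 8*8 = 64 → [5, 4, 64, 8]
insert 0 at 4 → [5, 4, 64, 8, 0]
arr[1] = arr[0]-arr[0] = 5-5 = 0 → [5, 0, 64, 8, 0]
append arr[-1]+arr[4] = 0+0 = 0 → [5, 0, 64, 8, 0, 0]
arr[3]-arr[-1] = 8-0 = 8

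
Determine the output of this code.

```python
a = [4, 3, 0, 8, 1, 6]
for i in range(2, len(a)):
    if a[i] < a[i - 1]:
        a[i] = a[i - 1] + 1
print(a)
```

[4, 3, 4, 8, 9, 10]

i=2: 0<3, a[2] = 3+1 = 4 → [4, 3, 4, 8, 1, 6]
i=3: 8>=4, unchanged → [4, 3, 4, 8, 1, 6]
i=4: 1<8, a[4] = 8+1 = 9 → [4, 3, 4, 8, 9, 6]
i=5: 6<9, a[5] = 9+1 = 10 → [4, 3, 4, 8, 9, 10]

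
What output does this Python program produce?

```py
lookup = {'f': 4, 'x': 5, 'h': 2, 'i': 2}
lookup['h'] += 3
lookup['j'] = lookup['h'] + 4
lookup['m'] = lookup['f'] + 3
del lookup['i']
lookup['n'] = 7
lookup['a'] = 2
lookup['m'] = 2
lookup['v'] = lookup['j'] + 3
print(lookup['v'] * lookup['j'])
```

lookup['h'] = 2+3 = 5 → {'f': 4, 'x': 5, 'h': 5, 'i': 2}
lookup['j'] = lookup['h']+4 = 9 → {'f': 4, 'x': 5, 'h': 5, 'i': 2, 'j': 9}
lookup['m'] = lookup['f']+3 = 7 → {'f': 4, 'x': 5, 'h': 5, 'i': 2, 'j': 9, 'm': 7}
del 'i' → {'f': 4, 'x': 5, 'h': 5, 'j': 9, 'm': 7}
lookup['n'] = 7 → {'f': 4, 'x': 5, 'h': 5, 'j': 9, 'm': 7, 'n': 7}
lookup['a'] = 2 → {'f': 4, 'x': 5, 'h': 5, 'j': 9, 'm': 7, 'n': 7, 'a': 2}
lookup['m'] = 2 → {'f': 4, 'x': 5, 'h': 5, 'j': 9, 'm': 2, 'n': 7, 'a': 2}
lookup['v'] = lookup['j']+3 = 12 → {'f': 4, 'x': 5, 'h': 5, 'j': 9, 'm': 2, 'n': 7, 'a': 2, 'v': 12}
lookup['v']*lookup['j'] = 12*9 = 108

108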